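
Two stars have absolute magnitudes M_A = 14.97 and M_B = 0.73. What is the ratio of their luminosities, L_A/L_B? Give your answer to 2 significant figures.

ΔM = M_A − M_B = 14.24
L_A/L_B = 10^(−0.4 ΔM) = 10^-5.696 = 2.014×10^-6

L_A/L_B ≈ 2.0×10^-6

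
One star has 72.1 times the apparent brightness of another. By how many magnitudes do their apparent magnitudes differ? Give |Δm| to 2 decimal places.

|Δm| ≈ 4.64

Pogson: Δm = −2.5 log₁₀(ratio) = −2.5 log₁₀(72.1) = −2.5 × 1.8579 = -4.645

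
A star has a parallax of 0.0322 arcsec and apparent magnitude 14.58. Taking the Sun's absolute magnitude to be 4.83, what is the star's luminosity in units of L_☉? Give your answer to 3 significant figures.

L/L_☉ ≈ 1.21×10^-3

d = 1/p = 1/0.0322″ = 31.06 pc
M = m − 5 log₁₀ d + 5 = 14.58 − 5·1.4921 + 5 = 12.119
M − M_☉ = 12.119 − 4.83 = 7.289
L/L_☉ = 10^(−0.4 × 7.289) = 1.214×10^-3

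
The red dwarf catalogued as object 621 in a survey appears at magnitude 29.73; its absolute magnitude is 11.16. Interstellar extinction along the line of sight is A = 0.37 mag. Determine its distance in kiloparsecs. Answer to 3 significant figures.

m − M = 5 log₁₀(d/10 pc) + A  ⇒  29.73 − (11.16) − 0.37 = 5 log₁₀(d/10)
18.200 = 5 log₁₀(d/10)
log₁₀ d = (m − M − A)/5 + 1 = 4.6400
d = 10^4.6400 = 43650 pc
= 43.65 kpc

d ≈ 43.7 kpc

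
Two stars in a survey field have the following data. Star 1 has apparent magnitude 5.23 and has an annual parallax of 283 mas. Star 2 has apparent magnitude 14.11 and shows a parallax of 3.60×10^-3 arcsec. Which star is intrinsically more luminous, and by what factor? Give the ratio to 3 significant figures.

Star 1: p = 283 mas = 0.283″ → d = 1/p = 3.534 pc
Star 1: M = m − 5 log₁₀ d + 5 = 5.23 − 5·0.5482 + 5 = 7.489
Star 2: d = 1/p = 1/3.60×10^-3″ = 277.8 pc
Star 2: M = m − 5 log₁₀ d + 5 = 14.11 − 5·2.4437 + 5 = 6.892
ΔM = M_1 − M_2 = 7.489 − (6.892) = 0.597; smaller M is more luminous → Star 2.
L ratio = 10^(0.4 |ΔM|) = 10^0.239 = 1.734

Star 2 is more luminous, by a factor of 1.73.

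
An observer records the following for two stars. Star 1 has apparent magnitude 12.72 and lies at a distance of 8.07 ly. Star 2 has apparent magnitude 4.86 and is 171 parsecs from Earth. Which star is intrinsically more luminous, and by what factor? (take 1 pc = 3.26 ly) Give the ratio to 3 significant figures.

Star 2 is more luminous, by a factor of 6.65×10^6.

Star 1: d = 8.07 ly / 3.26 = 2.475 pc
Star 1: M = m − 5 log₁₀ d + 5 = 12.72 − 5·0.3937 + 5 = 15.752
Star 2: M = m − 5 log₁₀ d + 5 = 4.86 − 5·2.2330 + 5 = -1.305
ΔM = M_1 − M_2 = 15.752 − (-1.305) = 17.057; smaller M is more luminous → Star 2.
L ratio = 10^(0.4 |ΔM|) = 10^6.823 = 6.648×10^6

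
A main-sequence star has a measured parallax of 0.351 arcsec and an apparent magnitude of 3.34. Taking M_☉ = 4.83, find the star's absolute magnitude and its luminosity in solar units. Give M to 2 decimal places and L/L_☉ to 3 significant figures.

M ≈ 6.07; L/L_☉ ≈ 0.320

d = 1/p = 1/0.351″ = 2.849 pc
M = m − 5 log₁₀ d + 5 = 3.34 − 5·0.4547 + 5 = 6.067
M − M_☉ = 6.067 − 4.83 = 1.237
L/L_☉ = 10^(−0.4 × 1.237) = 0.3202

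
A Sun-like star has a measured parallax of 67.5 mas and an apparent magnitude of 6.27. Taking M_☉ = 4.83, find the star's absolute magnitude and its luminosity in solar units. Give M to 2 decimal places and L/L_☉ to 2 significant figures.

M ≈ 5.42; L/L_☉ ≈ 0.58

d = 1/p = 1000/67.5 mas = 14.81 pc
M = m − 5 log₁₀ d + 5 = 6.27 − 5·1.1707 + 5 = 5.417
M − M_☉ = 5.417 − 4.83 = 0.587
L/L_☉ = 10^(−0.4 × 0.587) = 0.5826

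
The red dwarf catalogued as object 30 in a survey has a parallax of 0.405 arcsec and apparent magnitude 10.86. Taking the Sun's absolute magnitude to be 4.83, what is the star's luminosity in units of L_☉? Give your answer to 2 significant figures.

d = 1/p = 1/0.405″ = 2.469 pc
M = m − 5 log₁₀ d + 5 = 10.86 − 5·0.3925 + 5 = 13.897
M − M_☉ = 13.897 − 4.83 = 9.067
L/L_☉ = 10^(−0.4 × 9.067) = 2.361×10^-4

L/L_☉ ≈ 2.4×10^-4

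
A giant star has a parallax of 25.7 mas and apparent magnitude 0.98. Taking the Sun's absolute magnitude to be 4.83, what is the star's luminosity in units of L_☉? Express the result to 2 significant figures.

L/L_☉ ≈ 520

d = 1/p = 1000/25.7 mas = 38.91 pc
M = m − 5 log₁₀ d + 5 = 0.98 − 5·1.5901 + 5 = -1.970
M − M_☉ = -1.970 − 4.83 = -6.800
L/L_☉ = 10^(−0.4 × -6.800) = 525.0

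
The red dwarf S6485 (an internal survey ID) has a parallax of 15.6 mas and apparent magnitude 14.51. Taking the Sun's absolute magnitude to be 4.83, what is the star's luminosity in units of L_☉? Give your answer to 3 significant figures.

L/L_☉ ≈ 5.52×10^-3

d = 1/p = 1000/15.6 mas = 64.10 pc
M = m − 5 log₁₀ d + 5 = 14.51 − 5·1.8069 + 5 = 10.476
M − M_☉ = 10.476 − 4.83 = 5.646
L/L_☉ = 10^(−0.4 × 5.646) = 5.518×10^-3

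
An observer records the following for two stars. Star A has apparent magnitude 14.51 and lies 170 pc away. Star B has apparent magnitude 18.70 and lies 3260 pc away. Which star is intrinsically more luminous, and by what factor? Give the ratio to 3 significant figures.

Star B is more luminous, by a factor of 7.75.

Star A: M = m − 5 log₁₀ d + 5 = 14.51 − 5·2.2304 + 5 = 8.358
Star B: M = m − 5 log₁₀ d + 5 = 18.70 − 5·3.5132 + 5 = 6.134
ΔM = M_A − M_B = 8.358 − (6.134) = 2.224; smaller M is more luminous → Star B.
L ratio = 10^(0.4 |ΔM|) = 10^0.890 = 7.754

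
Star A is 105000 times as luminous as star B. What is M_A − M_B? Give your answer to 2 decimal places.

M_A − M_B ≈ -12.55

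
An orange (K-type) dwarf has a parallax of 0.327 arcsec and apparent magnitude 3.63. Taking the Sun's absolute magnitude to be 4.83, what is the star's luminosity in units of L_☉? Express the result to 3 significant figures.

d = 1/p = 1/0.327″ = 3.058 pc
M = m − 5 log₁₀ d + 5 = 3.63 − 5·0.4855 + 5 = 6.203
M − M_☉ = 6.203 − 4.83 = 1.373
L/L_☉ = 10^(−0.4 × 1.373) = 0.2824

L/L_☉ ≈ 0.282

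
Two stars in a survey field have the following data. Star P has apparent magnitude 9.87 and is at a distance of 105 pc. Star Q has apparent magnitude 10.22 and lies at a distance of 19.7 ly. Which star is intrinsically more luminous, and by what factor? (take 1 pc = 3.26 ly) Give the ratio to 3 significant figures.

Star P: M = m − 5 log₁₀ d + 5 = 9.87 − 5·2.0212 + 5 = 4.764
Star Q: d = 19.7 ly / 3.26 = 6.043 pc
Star Q: M = m − 5 log₁₀ d + 5 = 10.22 − 5·0.7812 + 5 = 11.314
ΔM = M_P − M_Q = 4.764 − (11.314) = -6.550; smaller M is more luminous → Star P.
L ratio = 10^(0.4 |ΔM|) = 10^2.620 = 416.8

Star P is more luminous, by a factor of 417.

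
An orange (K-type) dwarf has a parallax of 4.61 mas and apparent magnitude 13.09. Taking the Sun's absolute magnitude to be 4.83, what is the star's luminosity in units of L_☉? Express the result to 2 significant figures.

d = 1/p = 1000/4.61 mas = 216.9 pc
M = m − 5 log₁₀ d + 5 = 13.09 − 5·2.3363 + 5 = 6.409
M − M_☉ = 6.409 − 4.83 = 1.579
L/L_☉ = 10^(−0.4 × 1.579) = 0.2337

L/L_☉ ≈ 0.23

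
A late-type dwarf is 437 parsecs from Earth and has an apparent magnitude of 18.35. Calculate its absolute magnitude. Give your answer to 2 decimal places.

5 log₁₀(d/10 pc) = 5 log₁₀(437.0) − 5 = 8.202
M = m − 5 log₁₀(d/10) = 18.35 − 8.202 = 10.148

M ≈ 10.15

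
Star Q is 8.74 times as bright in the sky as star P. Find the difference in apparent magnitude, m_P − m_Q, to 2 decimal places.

m_P − m_Q ≈ 2.35

Pogson: Δm = −2.5 log₁₀(ratio) = −2.5 log₁₀(8.74) = −2.5 × 0.9415 = -2.354
Star Q is brighter so has the smaller magnitude: m_P − m_Q is positive.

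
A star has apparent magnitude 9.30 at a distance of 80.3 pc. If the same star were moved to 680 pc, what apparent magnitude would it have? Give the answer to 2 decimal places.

m ≈ 13.94

Flux ∝ 1/d², so Δm = 5 log₁₀(d₂/d₁) = 5 log₁₀(680/80.3) = 4.639
m₂ = m₁ + Δm = 9.30 + (4.639) = 13.939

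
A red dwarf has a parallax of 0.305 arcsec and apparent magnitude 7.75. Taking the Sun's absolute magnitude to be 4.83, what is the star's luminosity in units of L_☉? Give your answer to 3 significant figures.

d = 1/p = 1/0.305″ = 3.279 pc
M = m − 5 log₁₀ d + 5 = 7.75 − 5·0.5157 + 5 = 10.171
M − M_☉ = 10.171 − 4.83 = 5.341
L/L_☉ = 10^(−0.4 × 5.341) = 7.301×10^-3

L/L_☉ ≈ 7.30×10^-3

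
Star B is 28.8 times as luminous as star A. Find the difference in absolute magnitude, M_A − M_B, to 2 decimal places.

Pogson: ΔM = −2.5 log₁₀(ratio) = −2.5 log₁₀(28.8) = −2.5 × 1.4594 = -3.648
Star B is brighter so has the smaller magnitude: M_A − M_B is positive.

M_A − M_B ≈ 3.65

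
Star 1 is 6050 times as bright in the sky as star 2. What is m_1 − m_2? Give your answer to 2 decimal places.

m_1 − m_2 ≈ -9.45

Pogson: Δm = −2.5 log₁₀(ratio) = −2.5 log₁₀(6050) = −2.5 × 3.7818 = -9.454
Star 1 is brighter, so it has the smaller magnitude: the difference is negative.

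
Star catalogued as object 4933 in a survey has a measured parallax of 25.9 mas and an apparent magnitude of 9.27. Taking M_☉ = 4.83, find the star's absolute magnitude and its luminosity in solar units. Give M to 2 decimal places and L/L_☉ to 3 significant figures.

M ≈ 6.34; L/L_☉ ≈ 0.250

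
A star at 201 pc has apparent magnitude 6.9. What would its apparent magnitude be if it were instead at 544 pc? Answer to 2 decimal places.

m ≈ 9.06

Flux ∝ 1/d², so Δm = 5 log₁₀(d₂/d₁) = 5 log₁₀(544/201) = 2.162
m₂ = m₁ + Δm = 6.9 + (2.162) = 9.062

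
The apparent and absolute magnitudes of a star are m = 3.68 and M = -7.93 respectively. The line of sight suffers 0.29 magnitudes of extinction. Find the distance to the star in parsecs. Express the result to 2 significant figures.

m − M = 5 log₁₀(d/10 pc) + A  ⇒  3.68 − (-7.93) − 0.29 = 5 log₁₀(d/10)
11.320 = 5 log₁₀(d/10)
log₁₀ d = (m − M − A)/5 + 1 = 3.2640
d = 10^3.2640 = 1837 pc

d ≈ 1800 pc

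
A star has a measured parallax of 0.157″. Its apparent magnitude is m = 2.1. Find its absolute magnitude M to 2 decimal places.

M ≈ 3.08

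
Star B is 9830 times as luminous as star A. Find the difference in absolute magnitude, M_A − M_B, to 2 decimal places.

M_A − M_B ≈ 9.98

Pogson: ΔM = −2.5 log₁₀(ratio) = −2.5 log₁₀(9830) = −2.5 × 3.9926 = -9.981
Star B is brighter so has the smaller magnitude: M_A − M_B is positive.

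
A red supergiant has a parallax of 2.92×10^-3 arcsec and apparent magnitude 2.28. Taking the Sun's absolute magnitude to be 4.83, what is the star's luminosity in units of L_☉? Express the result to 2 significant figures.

d = 1/p = 1/2.92×10^-3″ = 342.5 pc
M = m − 5 log₁₀ d + 5 = 2.28 − 5·2.5346 + 5 = -5.393
M − M_☉ = -5.393 − 4.83 = -10.223
L/L_☉ = 10^(−0.4 × -10.223) = 12280

L/L_☉ ≈ 12000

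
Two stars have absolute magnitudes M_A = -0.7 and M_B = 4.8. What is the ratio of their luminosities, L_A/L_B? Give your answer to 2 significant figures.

L_A/L_B ≈ 160

ΔM = M_A − M_B = -5.5
L_A/L_B = 10^(−0.4 ΔM) = 10^2.200 = 158.5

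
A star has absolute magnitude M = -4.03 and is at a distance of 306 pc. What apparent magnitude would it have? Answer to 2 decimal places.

m = M + 5 log₁₀ d − 5 = -4.03 + 5·2.4857 − 5 = 3.399

m ≈ 3.40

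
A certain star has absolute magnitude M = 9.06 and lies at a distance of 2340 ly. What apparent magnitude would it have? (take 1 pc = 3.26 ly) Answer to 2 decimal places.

d = 2340 ly / 3.26 = 717.8 pc
m = M + 5 log₁₀ d − 5 = 9.06 + 5·2.8560 − 5 = 18.340

m ≈ 18.34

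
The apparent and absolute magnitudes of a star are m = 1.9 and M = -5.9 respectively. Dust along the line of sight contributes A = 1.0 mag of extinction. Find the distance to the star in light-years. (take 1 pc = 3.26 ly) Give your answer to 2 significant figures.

d ≈ 750 ly

m − M = 5 log₁₀(d/10 pc) + A  ⇒  1.9 − (-5.9) − 1.0 = 5 log₁₀(d/10)
6.800 = 5 log₁₀(d/10)
log₁₀ d = (m − M − A)/5 + 1 = 2.3600
d = 10^2.3600 = 229.1 pc
= 746.8 ly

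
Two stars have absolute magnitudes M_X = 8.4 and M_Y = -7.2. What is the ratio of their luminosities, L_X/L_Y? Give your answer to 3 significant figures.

ΔM = M_X − M_Y = 15.6
L_X/L_Y = 10^(−0.4 ΔM) = 10^-6.240 = 5.754×10^-7

L_X/L_Y ≈ 5.75×10^-7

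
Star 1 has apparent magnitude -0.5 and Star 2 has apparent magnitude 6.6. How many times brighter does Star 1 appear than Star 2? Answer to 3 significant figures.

692

Magnitude difference = -7.1
Flux ratio = 10^(−0.4 Δm) = 10^(−0.4 × -7.1) = 10^2.840 = 691.8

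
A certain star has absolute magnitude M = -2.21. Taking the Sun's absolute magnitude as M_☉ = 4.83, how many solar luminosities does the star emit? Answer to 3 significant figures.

L/L_☉ ≈ 655

M − M_☉ = -2.21 − 4.83 = -7.040
L/L_☉ = 10^(−0.4 (M − M_☉)) = 10^2.816 = 654.6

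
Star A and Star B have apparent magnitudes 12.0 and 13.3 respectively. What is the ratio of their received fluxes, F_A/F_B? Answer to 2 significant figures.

Δm = 12.0 − (13.3) = -1.3
Flux ratio = 10^(−0.4 Δm) = 10^(−0.4 × -1.3) = 10^0.520 = 3.311

F_A/F_B ≈ 3.3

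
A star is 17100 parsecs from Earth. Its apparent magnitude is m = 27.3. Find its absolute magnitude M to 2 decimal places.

5 log₁₀(d/10 pc) = 5 log₁₀(17100) − 5 = 16.165
M = m − 5 log₁₀(d/10) = 27.3 − 16.165 = 11.135

M ≈ 11.14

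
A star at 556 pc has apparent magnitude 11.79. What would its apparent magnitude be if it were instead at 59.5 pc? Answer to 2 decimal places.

m ≈ 6.94

Flux ∝ 1/d², so Δm = 5 log₁₀(d₂/d₁) = 5 log₁₀(59.5/556) = -4.853
m₂ = m₁ + Δm = 11.79 + (-4.853) = 6.937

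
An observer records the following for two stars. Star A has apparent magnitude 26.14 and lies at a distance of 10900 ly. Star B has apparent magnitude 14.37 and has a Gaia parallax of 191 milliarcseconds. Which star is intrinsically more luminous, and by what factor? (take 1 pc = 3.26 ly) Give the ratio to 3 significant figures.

Star A is more luminous, by a factor of 7.99.

Star A: d = 10900 ly / 3.26 = 3344 pc
Star A: M = m − 5 log₁₀ d + 5 = 26.14 − 5·3.5242 + 5 = 13.519
Star B: p = 191 mas = 0.191″ → d = 1/p = 5.236 pc
Star B: M = m − 5 log₁₀ d + 5 = 14.37 − 5·0.7190 + 5 = 15.775
ΔM = M_A − M_B = 13.519 − (15.775) = -2.256; smaller M is more luminous → Star A.
L ratio = 10^(0.4 |ΔM|) = 10^0.902 = 7.989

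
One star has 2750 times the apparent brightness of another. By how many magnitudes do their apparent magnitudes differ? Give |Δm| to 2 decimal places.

|Δm| ≈ 8.60

Pogson: Δm = −2.5 log₁₀(ratio) = −2.5 log₁₀(2750) = −2.5 × 3.4393 = -8.598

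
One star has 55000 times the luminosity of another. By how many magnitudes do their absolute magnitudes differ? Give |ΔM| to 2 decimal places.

|ΔM| ≈ 11.85

Pogson: ΔM = −2.5 log₁₀(ratio) = −2.5 log₁₀(55000) = −2.5 × 4.7404 = -11.851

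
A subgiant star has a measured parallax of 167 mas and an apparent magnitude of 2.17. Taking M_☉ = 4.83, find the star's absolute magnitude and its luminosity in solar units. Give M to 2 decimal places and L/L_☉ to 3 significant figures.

M ≈ 3.28; L/L_☉ ≈ 4.15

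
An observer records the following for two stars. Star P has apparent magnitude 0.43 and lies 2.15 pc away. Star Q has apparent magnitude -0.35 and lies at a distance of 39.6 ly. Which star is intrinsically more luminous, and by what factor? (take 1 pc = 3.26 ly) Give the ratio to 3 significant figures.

Star Q is more luminous, by a factor of 65.5.

Star P: M = m − 5 log₁₀ d + 5 = 0.43 − 5·0.3324 + 5 = 3.768
Star Q: d = 39.6 ly / 3.26 = 12.15 pc
Star Q: M = m − 5 log₁₀ d + 5 = -0.35 − 5·1.0845 + 5 = -0.772
ΔM = M_P − M_Q = 3.768 − (-0.772) = 4.540; smaller M is more luminous → Star Q.
L ratio = 10^(0.4 |ΔM|) = 10^1.816 = 65.48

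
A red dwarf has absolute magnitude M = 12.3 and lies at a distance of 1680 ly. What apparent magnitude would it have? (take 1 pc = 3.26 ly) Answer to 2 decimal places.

d = 1680 ly / 3.26 = 515.3 pc
m = M + 5 log₁₀ d − 5 = 12.3 + 5·2.7121 − 5 = 20.860

m ≈ 20.86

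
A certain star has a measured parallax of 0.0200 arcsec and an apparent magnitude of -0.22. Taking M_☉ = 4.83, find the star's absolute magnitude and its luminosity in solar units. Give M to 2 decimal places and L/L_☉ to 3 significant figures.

M ≈ -3.71; L/L_☉ ≈ 2620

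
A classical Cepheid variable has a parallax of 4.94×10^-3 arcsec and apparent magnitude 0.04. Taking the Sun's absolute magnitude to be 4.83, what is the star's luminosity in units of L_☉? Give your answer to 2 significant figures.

L/L_☉ ≈ 34000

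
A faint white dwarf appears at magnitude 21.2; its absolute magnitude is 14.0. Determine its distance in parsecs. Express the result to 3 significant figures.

d ≈ 275 pc

μ = m − M = 7.200
m − M = 5 log₁₀ d − 5
log₁₀ d = (m − M)/5 + 1 = 2.4400
d = 10^2.4400 = 275.4 pc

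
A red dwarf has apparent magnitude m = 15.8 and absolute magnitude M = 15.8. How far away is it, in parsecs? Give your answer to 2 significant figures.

d ≈ 10 pc

Distance modulus: m − M = 15.8 − (15.8) = 0.000
m − M = 5 log₁₀ d − 5
log₁₀ d = (m − M)/5 + 1 = 1.0000
d = 10^1.0000 = 10.00 pc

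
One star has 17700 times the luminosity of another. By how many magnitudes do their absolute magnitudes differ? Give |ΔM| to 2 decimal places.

Pogson: ΔM = −2.5 log₁₀(ratio) = −2.5 log₁₀(17700) = −2.5 × 4.2480 = -10.620

|ΔM| ≈ 10.62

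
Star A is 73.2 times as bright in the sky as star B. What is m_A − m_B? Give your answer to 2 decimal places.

Pogson: Δm = −2.5 log₁₀(ratio) = −2.5 log₁₀(73.2) = −2.5 × 1.8645 = -4.661
Star A is brighter, so it has the smaller magnitude: the difference is negative.

m_A − m_B ≈ -4.66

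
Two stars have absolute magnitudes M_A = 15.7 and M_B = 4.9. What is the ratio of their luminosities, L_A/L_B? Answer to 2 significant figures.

ΔM = M_A − M_B = 10.8
L_A/L_B = 10^(−0.4 ΔM) = 10^-4.320 = 4.786×10^-5

L_A/L_B ≈ 4.8×10^-5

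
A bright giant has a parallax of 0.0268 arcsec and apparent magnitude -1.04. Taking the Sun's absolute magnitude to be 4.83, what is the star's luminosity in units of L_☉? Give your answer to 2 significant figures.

L/L_☉ ≈ 3100

d = 1/p = 1/0.0268″ = 37.31 pc
M = m − 5 log₁₀ d + 5 = -1.04 − 5·1.5719 + 5 = -3.899
M − M_☉ = -3.899 − 4.83 = -8.729
L/L_☉ = 10^(−0.4 × -8.729) = 3103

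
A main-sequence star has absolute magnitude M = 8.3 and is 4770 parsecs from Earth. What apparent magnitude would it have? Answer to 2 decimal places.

m ≈ 21.69

m = M + 5 log₁₀ d − 5 = 8.3 + 5·3.6785 − 5 = 21.693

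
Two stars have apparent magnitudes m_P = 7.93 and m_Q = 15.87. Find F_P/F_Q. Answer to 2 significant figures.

Δm = 7.93 − (15.87) = -7.94
Flux ratio = 10^(−0.4 Δm) = 10^(−0.4 × -7.94) = 10^3.176 = 1500

F_P/F_Q ≈ 1500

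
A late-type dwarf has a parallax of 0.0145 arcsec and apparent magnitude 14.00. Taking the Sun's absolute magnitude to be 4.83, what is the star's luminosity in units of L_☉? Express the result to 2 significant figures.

L/L_☉ ≈ 0.010

d = 1/p = 1/0.0145″ = 68.97 pc
M = m − 5 log₁₀ d + 5 = 14.00 − 5·1.8386 + 5 = 9.807
M − M_☉ = 9.807 − 4.83 = 4.977
L/L_☉ = 10^(−0.4 × 4.977) = 0.01022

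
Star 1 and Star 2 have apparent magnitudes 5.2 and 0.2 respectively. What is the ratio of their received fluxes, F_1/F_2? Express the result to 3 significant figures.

F_1/F_2 ≈ 0.0100

Δm = 5.2 − (0.2) = 5.0
Flux ratio = 10^(−0.4 Δm) = 10^(−0.4 × 5.0) = 10^-2.000 = 0.01000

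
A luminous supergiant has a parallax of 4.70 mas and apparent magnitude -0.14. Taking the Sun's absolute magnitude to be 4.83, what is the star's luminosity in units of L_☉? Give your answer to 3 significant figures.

L/L_☉ ≈ 44000

d = 1/p = 1000/4.70 mas = 212.8 pc
M = m − 5 log₁₀ d + 5 = -0.14 − 5·2.3279 + 5 = -6.780
M − M_☉ = -6.780 − 4.83 = -11.610
L/L_☉ = 10^(−0.4 × -11.610) = 44040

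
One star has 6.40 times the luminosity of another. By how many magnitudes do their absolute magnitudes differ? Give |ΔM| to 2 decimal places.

Pogson: ΔM = −2.5 log₁₀(ratio) = −2.5 log₁₀(6.40) = −2.5 × 0.8062 = -2.015

|ΔM| ≈ 2.02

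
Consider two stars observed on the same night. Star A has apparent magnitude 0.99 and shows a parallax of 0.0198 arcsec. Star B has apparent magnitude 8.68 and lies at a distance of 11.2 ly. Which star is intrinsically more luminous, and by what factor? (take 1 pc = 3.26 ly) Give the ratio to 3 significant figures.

Star A is more luminous, by a factor of 257000.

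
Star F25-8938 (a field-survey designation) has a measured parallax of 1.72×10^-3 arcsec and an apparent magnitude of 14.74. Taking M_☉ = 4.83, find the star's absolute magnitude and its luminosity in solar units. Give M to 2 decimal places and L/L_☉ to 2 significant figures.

M ≈ 5.92; L/L_☉ ≈ 0.37

d = 1/p = 1/1.72×10^-3″ = 581.4 pc
M = m − 5 log₁₀ d + 5 = 14.74 − 5·2.7645 + 5 = 5.918
M − M_☉ = 5.918 − 4.83 = 1.088
L/L_☉ = 10^(−0.4 × 1.088) = 0.3672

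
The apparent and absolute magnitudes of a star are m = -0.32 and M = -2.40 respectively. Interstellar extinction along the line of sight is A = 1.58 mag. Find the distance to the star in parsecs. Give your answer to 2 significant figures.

m − M = 5 log₁₀(d/10 pc) + A  ⇒  -0.32 − (-2.40) − 1.58 = 5 log₁₀(d/10)
0.500 = 5 log₁₀(d/10)
log₁₀ d = (m − M − A)/5 + 1 = 1.1000
d = 10^1.1000 = 12.59 pc

d ≈ 13 pc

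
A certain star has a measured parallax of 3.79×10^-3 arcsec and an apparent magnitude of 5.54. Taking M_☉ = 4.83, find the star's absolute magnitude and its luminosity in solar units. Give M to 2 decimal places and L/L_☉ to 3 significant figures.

M ≈ -1.57; L/L_☉ ≈ 362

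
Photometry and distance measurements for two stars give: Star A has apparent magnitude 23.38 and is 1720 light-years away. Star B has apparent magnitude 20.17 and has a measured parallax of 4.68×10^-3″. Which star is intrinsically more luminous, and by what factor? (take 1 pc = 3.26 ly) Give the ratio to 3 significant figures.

Star A: d = 1720 ly / 3.26 = 527.6 pc
Star A: M = m − 5 log₁₀ d + 5 = 23.38 − 5·2.7223 + 5 = 14.768
Star B: d = 1/p = 1/4.68×10^-3″ = 213.7 pc
Star B: M = m − 5 log₁₀ d + 5 = 20.17 − 5·2.3298 + 5 = 13.521
ΔM = M_A − M_B = 14.768 − (13.521) = 1.247; smaller M is more luminous → Star B.
L ratio = 10^(0.4 |ΔM|) = 10^0.499 = 3.154

Star B is more luminous, by a factor of 3.15.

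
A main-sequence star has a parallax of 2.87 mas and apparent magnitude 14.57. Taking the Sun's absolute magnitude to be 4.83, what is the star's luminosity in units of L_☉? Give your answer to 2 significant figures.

L/L_☉ ≈ 0.15

d = 1/p = 1000/2.87 mas = 348.4 pc
M = m − 5 log₁₀ d + 5 = 14.57 − 5·2.5421 + 5 = 6.859
M − M_☉ = 6.859 − 4.83 = 2.029
L/L_☉ = 10^(−0.4 × 2.029) = 0.1543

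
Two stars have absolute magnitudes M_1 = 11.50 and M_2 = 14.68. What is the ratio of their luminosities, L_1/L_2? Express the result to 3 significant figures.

ΔM = M_1 − M_2 = -3.18
L_1/L_2 = 10^(−0.4 ΔM) = 10^1.272 = 18.71

L_1/L_2 ≈ 18.7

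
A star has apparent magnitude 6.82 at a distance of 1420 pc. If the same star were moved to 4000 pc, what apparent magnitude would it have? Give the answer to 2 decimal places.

m ≈ 9.07

Flux ∝ 1/d², so Δm = 5 log₁₀(d₂/d₁) = 5 log₁₀(4000/1420) = 2.249
m₂ = m₁ + Δm = 6.82 + (2.249) = 9.069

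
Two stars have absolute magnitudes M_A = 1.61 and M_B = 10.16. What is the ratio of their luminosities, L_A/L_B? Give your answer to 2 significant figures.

L_A/L_B ≈ 2600

ΔM = M_A − M_B = -8.55
L_A/L_B = 10^(−0.4 ΔM) = 10^3.420 = 2630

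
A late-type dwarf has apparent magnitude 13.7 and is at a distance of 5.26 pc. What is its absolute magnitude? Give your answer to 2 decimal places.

M ≈ 15.10

5 log₁₀(d/10 pc) = 5 log₁₀(5.260) − 5 = -1.395
M = m − 5 log₁₀(d/10) = 13.7 + 1.395 = 15.095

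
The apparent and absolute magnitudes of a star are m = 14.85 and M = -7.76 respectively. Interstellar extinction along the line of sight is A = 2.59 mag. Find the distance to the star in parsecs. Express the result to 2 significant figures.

d ≈ 100000 pc

m − M = 5 log₁₀(d/10 pc) + A  ⇒  14.85 − (-7.76) − 2.59 = 5 log₁₀(d/10)
20.020 = 5 log₁₀(d/10)
log₁₀ d = (m − M − A)/5 + 1 = 5.0040
d = 10^5.0040 = 100900 pc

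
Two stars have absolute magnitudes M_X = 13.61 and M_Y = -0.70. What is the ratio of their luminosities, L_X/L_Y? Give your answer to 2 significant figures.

L_X/L_Y ≈ 1.9×10^-6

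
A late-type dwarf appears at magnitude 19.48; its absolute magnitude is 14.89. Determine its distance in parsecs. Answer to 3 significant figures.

d ≈ 82.8 pc

μ = m − M = 4.590
m − M = 5 log₁₀ d − 5
log₁₀ d = (m − M)/5 + 1 = 1.9180
d = 10^1.9180 = 82.79 pc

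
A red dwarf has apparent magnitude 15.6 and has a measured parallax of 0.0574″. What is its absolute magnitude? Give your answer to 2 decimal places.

M ≈ 14.39

d = 1/p = 1/0.0574″ = 17.42 pc
5 log₁₀(d/10 pc) = 5 log₁₀(17.42) − 5 = 1.205
M = m − 5 log₁₀(d/10) = 15.6 − 1.205 = 14.395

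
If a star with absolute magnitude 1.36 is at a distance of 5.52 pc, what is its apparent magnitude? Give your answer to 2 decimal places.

m = M + 5 log₁₀ d − 5 = 1.36 + 5·0.7419 − 5 = 0.070

m ≈ 0.07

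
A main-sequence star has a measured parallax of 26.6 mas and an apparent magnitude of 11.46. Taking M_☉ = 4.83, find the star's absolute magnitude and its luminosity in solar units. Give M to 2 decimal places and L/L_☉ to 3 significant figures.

M ≈ 8.58; L/L_☉ ≈ 0.0315

d = 1/p = 1000/26.6 mas = 37.59 pc
M = m − 5 log₁₀ d + 5 = 11.46 − 5·1.5751 + 5 = 8.584
M − M_☉ = 8.584 − 4.83 = 3.754
L/L_☉ = 10^(−0.4 × 3.754) = 0.03149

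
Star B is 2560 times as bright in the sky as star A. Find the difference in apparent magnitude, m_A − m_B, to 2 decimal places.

m_A − m_B ≈ 8.52

Pogson: Δm = −2.5 log₁₀(ratio) = −2.5 log₁₀(2560) = −2.5 × 3.4082 = -8.521
Star B is brighter so has the smaller magnitude: m_A − m_B is positive.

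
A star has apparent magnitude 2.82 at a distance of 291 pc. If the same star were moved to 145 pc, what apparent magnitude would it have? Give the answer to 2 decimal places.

Flux ∝ 1/d², so Δm = 5 log₁₀(d₂/d₁) = 5 log₁₀(145/291) = -1.513
m₂ = m₁ + Δm = 2.82 + (-1.513) = 1.307

m ≈ 1.31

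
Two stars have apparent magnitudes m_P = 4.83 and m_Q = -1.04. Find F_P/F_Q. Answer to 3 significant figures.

Magnitude difference = 5.87
Flux ratio = 10^(−0.4 Δm) = 10^(−0.4 × 5.87) = 10^-2.348 = 4.487×10^-3

F_P/F_Q ≈ 4.49×10^-3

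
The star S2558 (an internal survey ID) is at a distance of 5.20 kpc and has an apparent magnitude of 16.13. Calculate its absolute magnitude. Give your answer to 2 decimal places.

d = 5.20 kpc = 5200 pc
5 log₁₀(d/10 pc) = 5 log₁₀(5200) − 5 = 13.580
M = m − 5 log₁₀(d/10) = 16.13 − 13.580 = 2.550

M ≈ 2.55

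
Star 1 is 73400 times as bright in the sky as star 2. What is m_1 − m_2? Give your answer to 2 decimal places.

m_1 − m_2 ≈ -12.16

Pogson: Δm = −2.5 log₁₀(ratio) = −2.5 log₁₀(73400) = −2.5 × 4.8657 = -12.164
Star 1 is brighter, so it has the smaller magnitude: the difference is negative.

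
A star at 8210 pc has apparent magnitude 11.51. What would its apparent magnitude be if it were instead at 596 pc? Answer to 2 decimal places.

Flux ∝ 1/d², so Δm = 5 log₁₀(d₂/d₁) = 5 log₁₀(596/8210) = -5.695
m₂ = m₁ + Δm = 11.51 + (-5.695) = 5.815

m ≈ 5.81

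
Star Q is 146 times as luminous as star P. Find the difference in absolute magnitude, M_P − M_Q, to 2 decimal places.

Pogson: ΔM = −2.5 log₁₀(ratio) = −2.5 log₁₀(146) = −2.5 × 2.1644 = -5.411
Star Q is brighter so has the smaller magnitude: M_P − M_Q is positive.

M_P − M_Q ≈ 5.41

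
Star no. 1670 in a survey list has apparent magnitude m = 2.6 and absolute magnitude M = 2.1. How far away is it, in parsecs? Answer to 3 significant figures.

d ≈ 12.6 pc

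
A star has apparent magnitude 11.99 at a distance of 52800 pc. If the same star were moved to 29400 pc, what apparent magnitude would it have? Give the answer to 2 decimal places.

Flux ∝ 1/d², so Δm = 5 log₁₀(d₂/d₁) = 5 log₁₀(29400/52800) = -1.271
m₂ = m₁ + Δm = 11.99 + (-1.271) = 10.719

m ≈ 10.72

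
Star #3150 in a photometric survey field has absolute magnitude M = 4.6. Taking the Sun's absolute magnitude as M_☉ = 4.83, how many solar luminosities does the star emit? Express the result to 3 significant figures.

L/L_☉ ≈ 1.24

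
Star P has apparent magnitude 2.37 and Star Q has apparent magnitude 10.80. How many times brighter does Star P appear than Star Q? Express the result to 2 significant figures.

Magnitude difference = -8.43
Flux ratio = 10^(−0.4 Δm) = 10^(−0.4 × -8.43) = 10^3.372 = 2355

2400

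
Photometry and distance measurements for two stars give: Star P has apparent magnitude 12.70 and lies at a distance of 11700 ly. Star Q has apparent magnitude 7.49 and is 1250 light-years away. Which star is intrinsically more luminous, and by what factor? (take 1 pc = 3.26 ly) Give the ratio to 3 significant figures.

Star P: d = 11700 ly / 3.26 = 3589 pc
Star P: M = m − 5 log₁₀ d + 5 = 12.70 − 5·3.5550 + 5 = -0.075
Star Q: d = 1250 ly / 3.26 = 383.4 pc
Star Q: M = m − 5 log₁₀ d + 5 = 7.49 − 5·2.5837 + 5 = -0.428
ΔM = M_P − M_Q = -0.075 − (-0.428) = 0.354; smaller M is more luminous → Star Q.
L ratio = 10^(0.4 |ΔM|) = 10^0.141 = 1.385

Star Q is more luminous, by a factor of 1.38.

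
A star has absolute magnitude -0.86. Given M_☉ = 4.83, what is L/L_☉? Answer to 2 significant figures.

L/L_☉ ≈ 190

M − M_☉ = -0.86 − 4.83 = -5.690
L/L_☉ = 10^(−0.4 (M − M_☉)) = 10^2.276 = 188.8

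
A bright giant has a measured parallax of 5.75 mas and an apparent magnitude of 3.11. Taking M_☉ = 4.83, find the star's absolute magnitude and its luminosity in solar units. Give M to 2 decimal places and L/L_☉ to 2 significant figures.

M ≈ -3.09; L/L_☉ ≈ 1500

d = 1/p = 1000/5.75 mas = 173.9 pc
M = m − 5 log₁₀ d + 5 = 3.11 − 5·2.2403 + 5 = -3.092
M − M_☉ = -3.092 − 4.83 = -7.922
L/L_☉ = 10^(−0.4 × -7.922) = 1475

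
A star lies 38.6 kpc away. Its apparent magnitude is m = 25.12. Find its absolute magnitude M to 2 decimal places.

M ≈ 7.19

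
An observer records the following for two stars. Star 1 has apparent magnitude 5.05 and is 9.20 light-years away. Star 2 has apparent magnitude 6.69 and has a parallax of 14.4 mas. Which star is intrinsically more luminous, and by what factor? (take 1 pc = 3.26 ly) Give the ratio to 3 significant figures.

Star 2 is more luminous, by a factor of 134.

Star 1: d = 9.20 ly / 3.26 = 2.822 pc
Star 1: M = m − 5 log₁₀ d + 5 = 5.05 − 5·0.4506 + 5 = 7.797
Star 2: p = 14.4 mas = 0.0144″ → d = 1/p = 69.44 pc
Star 2: M = m − 5 log₁₀ d + 5 = 6.69 − 5·1.8416 + 5 = 2.482
ΔM = M_1 − M_2 = 7.797 − (2.482) = 5.315; smaller M is more luminous → Star 2.
L ratio = 10^(0.4 |ΔM|) = 10^2.126 = 133.7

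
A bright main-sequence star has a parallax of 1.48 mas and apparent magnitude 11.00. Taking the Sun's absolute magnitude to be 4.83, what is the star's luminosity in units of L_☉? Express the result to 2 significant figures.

d = 1/p = 1000/1.48 mas = 675.7 pc
M = m − 5 log₁₀ d + 5 = 11.00 − 5·2.8297 + 5 = 1.851
M − M_☉ = 1.851 − 4.83 = -2.979
L/L_☉ = 10^(−0.4 × -2.979) = 15.54

L/L_☉ ≈ 16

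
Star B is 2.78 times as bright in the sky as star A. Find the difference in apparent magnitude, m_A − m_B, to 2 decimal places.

Pogson: Δm = −2.5 log₁₀(ratio) = −2.5 log₁₀(2.78) = −2.5 × 0.4440 = -1.110
Star B is brighter so has the smaller magnitude: m_A − m_B is positive.

m_A − m_B ≈ 1.11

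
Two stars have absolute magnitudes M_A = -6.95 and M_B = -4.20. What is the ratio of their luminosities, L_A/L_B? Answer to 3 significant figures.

L_A/L_B ≈ 12.6

ΔM = M_A − M_B = -2.75
L_A/L_B = 10^(−0.4 ΔM) = 10^1.100 = 12.59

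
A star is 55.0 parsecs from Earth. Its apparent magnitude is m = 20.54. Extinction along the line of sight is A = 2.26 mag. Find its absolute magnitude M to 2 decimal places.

M ≈ 14.58

5 log₁₀(d/10 pc) = 5 log₁₀(55.00) − 5 = 3.702
M = m − 5 log₁₀(d/10) − A = 20.54 − 3.702 − 2.26 = 14.578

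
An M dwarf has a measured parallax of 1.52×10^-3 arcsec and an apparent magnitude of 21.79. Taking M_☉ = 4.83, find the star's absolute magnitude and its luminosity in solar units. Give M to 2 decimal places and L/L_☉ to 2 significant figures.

d = 1/p = 1/1.52×10^-3″ = 657.9 pc
M = m − 5 log₁₀ d + 5 = 21.79 − 5·2.8182 + 5 = 12.699
M − M_☉ = 12.699 − 4.83 = 7.869
L/L_☉ = 10^(−0.4 × 7.869) = 7.117×10^-4

M ≈ 12.70; L/L_☉ ≈ 7.1×10^-4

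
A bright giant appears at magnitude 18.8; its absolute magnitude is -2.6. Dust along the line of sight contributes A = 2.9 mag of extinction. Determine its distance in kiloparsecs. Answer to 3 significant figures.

d ≈ 50.1 kpc

m − M = 5 log₁₀(d/10 pc) + A  ⇒  18.8 − (-2.6) − 2.9 = 5 log₁₀(d/10)
18.500 = 5 log₁₀(d/10)
log₁₀ d = (m − M − A)/5 + 1 = 4.7000
d = 10^4.7000 = 50120 pc
= 50.12 kpc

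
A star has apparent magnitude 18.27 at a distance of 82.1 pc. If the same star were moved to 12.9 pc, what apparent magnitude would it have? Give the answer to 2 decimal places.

m ≈ 14.25

Flux ∝ 1/d², so Δm = 5 log₁₀(d₂/d₁) = 5 log₁₀(12.9/82.1) = -4.019
m₂ = m₁ + Δm = 18.27 + (-4.019) = 14.251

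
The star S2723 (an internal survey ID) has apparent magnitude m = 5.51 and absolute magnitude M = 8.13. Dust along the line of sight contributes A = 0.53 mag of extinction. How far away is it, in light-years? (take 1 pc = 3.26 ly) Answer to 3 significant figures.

m − M = 5 log₁₀(d/10 pc) + A  ⇒  5.51 − (8.13) − 0.53 = 5 log₁₀(d/10)
-3.150 = 5 log₁₀(d/10)
log₁₀ d = (m − M − A)/5 + 1 = 0.3700
d = 10^0.3700 = 2.344 pc
= 7.642 ly

d ≈ 7.64 ly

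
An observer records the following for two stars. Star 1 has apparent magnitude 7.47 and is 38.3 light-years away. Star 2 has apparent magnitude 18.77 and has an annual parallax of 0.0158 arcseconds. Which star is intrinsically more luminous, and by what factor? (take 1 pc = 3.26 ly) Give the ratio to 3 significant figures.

Star 1 is more luminous, by a factor of 1140.

Star 1: d = 38.3 ly / 3.26 = 11.75 pc
Star 1: M = m − 5 log₁₀ d + 5 = 7.47 − 5·1.0700 + 5 = 7.120
Star 2: d = 1/p = 1/0.0158″ = 63.29 pc
Star 2: M = m − 5 log₁₀ d + 5 = 18.77 − 5·1.8013 + 5 = 14.763
ΔM = M_1 − M_2 = 7.120 − (14.763) = -7.643; smaller M is more luminous → Star 1.
L ratio = 10^(0.4 |ΔM|) = 10^3.057 = 1141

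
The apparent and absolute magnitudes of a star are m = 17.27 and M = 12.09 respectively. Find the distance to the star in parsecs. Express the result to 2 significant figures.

d ≈ 110 pc

μ = m − M = 5.180
m − M = 5 log₁₀ d − 5
log₁₀ d = (m − M)/5 + 1 = 2.0360
d = 10^2.0360 = 108.6 pc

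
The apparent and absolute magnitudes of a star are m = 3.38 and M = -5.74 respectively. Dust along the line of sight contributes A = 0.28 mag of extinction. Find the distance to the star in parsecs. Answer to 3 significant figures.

m − M = 5 log₁₀(d/10 pc) + A  ⇒  3.38 − (-5.74) − 0.28 = 5 log₁₀(d/10)
8.840 = 5 log₁₀(d/10)
log₁₀ d = (m − M − A)/5 + 1 = 2.7680
d = 10^2.7680 = 586.1 pc

d ≈ 586 pc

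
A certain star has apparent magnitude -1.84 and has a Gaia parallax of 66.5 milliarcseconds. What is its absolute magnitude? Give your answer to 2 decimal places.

M ≈ -2.73

p = 66.5 mas = 0.0665″ → d = 1/p = 15.04 pc
5 log₁₀(d/10 pc) = 5 log₁₀(15.04) − 5 = 0.886
M = m − 5 log₁₀(d/10) = -1.84 − 0.886 = -2.726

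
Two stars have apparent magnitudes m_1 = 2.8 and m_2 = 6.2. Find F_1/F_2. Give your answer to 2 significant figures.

Magnitude difference = -3.4
Flux ratio = 10^(−0.4 Δm) = 10^(−0.4 × -3.4) = 10^1.360 = 22.91

F_1/F_2 ≈ 23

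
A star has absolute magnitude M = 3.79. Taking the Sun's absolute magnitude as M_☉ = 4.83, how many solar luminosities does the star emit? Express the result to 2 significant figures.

L/L_☉ ≈ 2.6

M − M_☉ = 3.79 − 4.83 = -1.040
L/L_☉ = 10^(−0.4 (M − M_☉)) = 10^0.416 = 2.606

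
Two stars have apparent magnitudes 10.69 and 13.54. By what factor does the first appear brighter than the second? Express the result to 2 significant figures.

Δm = 10.69 − (13.54) = -2.85
Flux ratio = 10^(−0.4 Δm) = 10^(−0.4 × -2.85) = 10^1.140 = 13.80

14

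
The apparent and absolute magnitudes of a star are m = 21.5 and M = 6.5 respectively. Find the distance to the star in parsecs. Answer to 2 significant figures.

Distance modulus: m − M = 21.5 − (6.5) = 15.000
m − M = 5 log₁₀ d − 5
log₁₀ d = (m − M)/5 + 1 = 4.0000
d = 10^4.0000 = 10000 pc

d ≈ 10000 pc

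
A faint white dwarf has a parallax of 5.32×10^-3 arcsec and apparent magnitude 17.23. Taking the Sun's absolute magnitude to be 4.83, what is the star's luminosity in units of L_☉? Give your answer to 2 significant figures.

d = 1/p = 1/5.32×10^-3″ = 188.0 pc
M = m − 5 log₁₀ d + 5 = 17.23 − 5·2.2741 + 5 = 10.860
M − M_☉ = 10.860 − 4.83 = 6.030
L/L_☉ = 10^(−0.4 × 6.030) = 3.874×10^-3

L/L_☉ ≈ 3.9×10^-3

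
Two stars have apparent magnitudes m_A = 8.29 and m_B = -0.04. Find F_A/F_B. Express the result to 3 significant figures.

F_A/F_B ≈ 4.66×10^-4

Magnitude difference = 8.33
Flux ratio = 10^(−0.4 Δm) = 10^(−0.4 × 8.33) = 10^-3.332 = 4.656×10^-4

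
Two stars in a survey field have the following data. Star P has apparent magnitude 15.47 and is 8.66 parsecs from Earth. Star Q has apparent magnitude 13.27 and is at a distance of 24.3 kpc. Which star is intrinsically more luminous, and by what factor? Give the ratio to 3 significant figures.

Star Q is more luminous, by a factor of 5.97×10^7.

Star P: M = m − 5 log₁₀ d + 5 = 15.47 − 5·0.9375 + 5 = 15.782
Star Q: d = 24.3 kpc = 24300 pc
Star Q: M = m − 5 log₁₀ d + 5 = 13.27 − 5·4.3856 + 5 = -3.658
ΔM = M_P − M_Q = 15.782 − (-3.658) = 19.440; smaller M is more luminous → Star Q.
L ratio = 10^(0.4 |ΔM|) = 10^7.776 = 5.973×10^7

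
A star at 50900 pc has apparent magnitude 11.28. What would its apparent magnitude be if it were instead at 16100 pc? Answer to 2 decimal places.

m ≈ 8.78

Flux ∝ 1/d², so Δm = 5 log₁₀(d₂/d₁) = 5 log₁₀(16100/50900) = -2.499
m₂ = m₁ + Δm = 11.28 + (-2.499) = 8.781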